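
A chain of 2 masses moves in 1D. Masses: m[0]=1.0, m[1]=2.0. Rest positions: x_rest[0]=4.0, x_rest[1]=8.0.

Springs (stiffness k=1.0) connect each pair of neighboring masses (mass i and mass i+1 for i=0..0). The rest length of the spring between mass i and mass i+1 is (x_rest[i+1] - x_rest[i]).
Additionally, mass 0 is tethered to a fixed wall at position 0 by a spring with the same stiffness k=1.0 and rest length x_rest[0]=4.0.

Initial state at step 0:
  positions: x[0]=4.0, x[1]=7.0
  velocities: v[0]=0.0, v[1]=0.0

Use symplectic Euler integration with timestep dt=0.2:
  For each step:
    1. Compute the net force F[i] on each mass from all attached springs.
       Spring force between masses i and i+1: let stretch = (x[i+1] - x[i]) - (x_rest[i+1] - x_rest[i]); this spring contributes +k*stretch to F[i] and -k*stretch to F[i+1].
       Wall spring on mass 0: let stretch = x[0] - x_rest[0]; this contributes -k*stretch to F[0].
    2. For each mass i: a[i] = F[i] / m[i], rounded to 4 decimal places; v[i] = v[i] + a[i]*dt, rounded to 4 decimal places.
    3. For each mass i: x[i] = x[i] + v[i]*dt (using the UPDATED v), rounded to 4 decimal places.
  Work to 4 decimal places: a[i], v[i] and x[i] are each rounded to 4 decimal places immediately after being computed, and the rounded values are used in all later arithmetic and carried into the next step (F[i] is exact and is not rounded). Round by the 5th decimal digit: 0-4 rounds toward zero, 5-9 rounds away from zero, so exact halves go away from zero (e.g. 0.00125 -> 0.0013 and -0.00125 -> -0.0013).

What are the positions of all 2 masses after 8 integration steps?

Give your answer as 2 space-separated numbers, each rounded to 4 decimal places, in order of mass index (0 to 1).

Answer: 3.2458 7.5116

Derivation:
Step 0: x=[4.0000 7.0000] v=[0.0000 0.0000]
Step 1: x=[3.9600 7.0200] v=[-0.2000 0.1000]
Step 2: x=[3.8840 7.0588] v=[-0.3800 0.1940]
Step 3: x=[3.7796 7.1141] v=[-0.5218 0.2765]
Step 4: x=[3.6574 7.1827] v=[-0.6108 0.3431]
Step 5: x=[3.5300 7.2608] v=[-0.6372 0.3906]
Step 6: x=[3.4106 7.3443] v=[-0.5970 0.4175]
Step 7: x=[3.3121 7.4291] v=[-0.4924 0.4241]
Step 8: x=[3.2458 7.5116] v=[-0.3314 0.4124]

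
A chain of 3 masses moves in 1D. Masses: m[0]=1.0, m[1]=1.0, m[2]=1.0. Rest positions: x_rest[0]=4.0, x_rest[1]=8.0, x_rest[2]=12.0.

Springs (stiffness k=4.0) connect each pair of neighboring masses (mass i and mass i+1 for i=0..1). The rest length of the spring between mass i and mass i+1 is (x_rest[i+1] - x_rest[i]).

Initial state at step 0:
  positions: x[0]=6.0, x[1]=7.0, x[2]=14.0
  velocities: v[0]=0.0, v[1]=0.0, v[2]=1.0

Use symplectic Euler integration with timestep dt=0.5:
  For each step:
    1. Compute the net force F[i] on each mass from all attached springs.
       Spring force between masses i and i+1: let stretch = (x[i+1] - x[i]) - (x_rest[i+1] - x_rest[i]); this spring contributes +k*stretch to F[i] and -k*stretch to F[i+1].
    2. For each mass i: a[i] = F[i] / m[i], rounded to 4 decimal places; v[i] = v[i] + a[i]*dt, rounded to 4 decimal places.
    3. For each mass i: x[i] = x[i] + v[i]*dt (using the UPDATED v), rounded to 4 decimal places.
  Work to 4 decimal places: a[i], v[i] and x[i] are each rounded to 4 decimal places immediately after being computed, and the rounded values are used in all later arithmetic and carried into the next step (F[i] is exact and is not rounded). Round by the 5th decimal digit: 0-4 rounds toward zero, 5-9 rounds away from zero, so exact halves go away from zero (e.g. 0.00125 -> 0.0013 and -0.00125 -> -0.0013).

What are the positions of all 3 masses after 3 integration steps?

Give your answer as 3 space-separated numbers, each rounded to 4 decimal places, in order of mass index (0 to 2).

Step 0: x=[6.0000 7.0000 14.0000] v=[0.0000 0.0000 1.0000]
Step 1: x=[3.0000 13.0000 11.5000] v=[-6.0000 12.0000 -5.0000]
Step 2: x=[6.0000 7.5000 14.5000] v=[6.0000 -11.0000 6.0000]
Step 3: x=[6.5000 7.5000 14.5000] v=[1.0000 0.0000 0.0000]

Answer: 6.5000 7.5000 14.5000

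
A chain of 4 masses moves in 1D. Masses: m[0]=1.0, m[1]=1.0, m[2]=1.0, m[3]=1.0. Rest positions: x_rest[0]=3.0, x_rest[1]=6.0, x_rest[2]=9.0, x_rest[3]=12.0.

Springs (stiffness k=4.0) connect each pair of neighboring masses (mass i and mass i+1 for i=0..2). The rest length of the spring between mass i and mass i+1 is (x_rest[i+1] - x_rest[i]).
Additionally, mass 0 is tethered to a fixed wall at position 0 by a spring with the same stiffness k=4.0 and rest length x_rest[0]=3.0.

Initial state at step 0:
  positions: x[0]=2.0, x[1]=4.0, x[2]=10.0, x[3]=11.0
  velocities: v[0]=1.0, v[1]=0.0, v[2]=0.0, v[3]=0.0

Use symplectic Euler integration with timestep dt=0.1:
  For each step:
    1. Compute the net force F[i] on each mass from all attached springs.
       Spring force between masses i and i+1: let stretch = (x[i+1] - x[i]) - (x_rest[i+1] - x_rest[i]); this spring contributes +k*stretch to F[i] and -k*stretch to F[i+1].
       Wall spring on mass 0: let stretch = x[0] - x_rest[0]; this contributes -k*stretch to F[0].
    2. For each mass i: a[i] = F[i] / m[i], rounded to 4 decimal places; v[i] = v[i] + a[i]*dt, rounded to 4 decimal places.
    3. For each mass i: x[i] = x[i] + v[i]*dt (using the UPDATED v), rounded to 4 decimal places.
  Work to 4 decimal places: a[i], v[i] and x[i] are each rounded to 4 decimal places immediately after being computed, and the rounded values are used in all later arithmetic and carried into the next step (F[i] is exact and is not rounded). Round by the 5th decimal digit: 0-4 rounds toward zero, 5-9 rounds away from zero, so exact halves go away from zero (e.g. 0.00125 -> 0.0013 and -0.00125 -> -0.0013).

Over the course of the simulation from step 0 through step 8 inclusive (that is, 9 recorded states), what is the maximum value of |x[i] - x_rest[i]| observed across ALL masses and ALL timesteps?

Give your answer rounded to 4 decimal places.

Answer: 2.1297

Derivation:
Step 0: x=[2.0000 4.0000 10.0000 11.0000] v=[1.0000 0.0000 0.0000 0.0000]
Step 1: x=[2.1000 4.1600 9.8000 11.0800] v=[1.0000 1.6000 -2.0000 0.8000]
Step 2: x=[2.1984 4.4632 9.4256 11.2288] v=[0.9840 3.0320 -3.7440 1.4880]
Step 3: x=[2.2995 4.8743 8.9248 11.4255] v=[1.0106 4.1110 -5.0077 1.9667]
Step 4: x=[2.4116 5.3444 8.3620 11.6421] v=[1.1207 4.7013 -5.6276 2.1664]
Step 5: x=[2.5445 5.8179 7.8097 11.8475] v=[1.3292 4.7352 -5.5226 2.0544]
Step 6: x=[2.7066 6.2402 7.3393 12.0114] v=[1.6208 4.2226 -4.7042 1.6393]
Step 7: x=[2.9018 6.5651 7.0118 12.1085] v=[1.9516 3.2488 -3.2750 0.9705]
Step 8: x=[3.1274 6.7613 6.8703 12.1217] v=[2.2562 1.9622 -1.4150 0.1318]
Max displacement = 2.1297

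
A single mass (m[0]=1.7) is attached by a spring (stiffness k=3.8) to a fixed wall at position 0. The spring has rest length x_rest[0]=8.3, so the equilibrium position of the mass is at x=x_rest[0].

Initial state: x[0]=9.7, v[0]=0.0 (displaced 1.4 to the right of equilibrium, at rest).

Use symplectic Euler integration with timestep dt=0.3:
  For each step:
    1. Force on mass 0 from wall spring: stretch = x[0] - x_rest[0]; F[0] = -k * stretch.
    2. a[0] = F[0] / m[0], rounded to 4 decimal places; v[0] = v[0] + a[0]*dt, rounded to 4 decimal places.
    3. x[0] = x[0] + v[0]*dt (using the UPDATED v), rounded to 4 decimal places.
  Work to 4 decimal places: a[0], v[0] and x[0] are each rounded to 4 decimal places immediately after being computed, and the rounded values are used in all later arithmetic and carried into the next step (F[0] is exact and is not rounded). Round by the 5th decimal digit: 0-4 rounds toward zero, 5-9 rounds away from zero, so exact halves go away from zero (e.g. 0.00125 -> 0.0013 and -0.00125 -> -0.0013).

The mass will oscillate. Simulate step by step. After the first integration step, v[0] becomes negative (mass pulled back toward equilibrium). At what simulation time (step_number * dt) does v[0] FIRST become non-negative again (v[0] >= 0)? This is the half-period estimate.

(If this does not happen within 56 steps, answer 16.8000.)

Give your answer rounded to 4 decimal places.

Step 0: x=[9.7000] v=[0.0000]
Step 1: x=[9.4184] v=[-0.9388]
Step 2: x=[8.9118] v=[-1.6888]
Step 3: x=[8.2821] v=[-2.0991]
Step 4: x=[7.6560] v=[-2.0871]
Step 5: x=[7.1594] v=[-1.6553]
Step 6: x=[6.8923] v=[-0.8904]
Step 7: x=[6.9084] v=[0.0536]
First v>=0 after going negative at step 7, time=2.1000

Answer: 2.1000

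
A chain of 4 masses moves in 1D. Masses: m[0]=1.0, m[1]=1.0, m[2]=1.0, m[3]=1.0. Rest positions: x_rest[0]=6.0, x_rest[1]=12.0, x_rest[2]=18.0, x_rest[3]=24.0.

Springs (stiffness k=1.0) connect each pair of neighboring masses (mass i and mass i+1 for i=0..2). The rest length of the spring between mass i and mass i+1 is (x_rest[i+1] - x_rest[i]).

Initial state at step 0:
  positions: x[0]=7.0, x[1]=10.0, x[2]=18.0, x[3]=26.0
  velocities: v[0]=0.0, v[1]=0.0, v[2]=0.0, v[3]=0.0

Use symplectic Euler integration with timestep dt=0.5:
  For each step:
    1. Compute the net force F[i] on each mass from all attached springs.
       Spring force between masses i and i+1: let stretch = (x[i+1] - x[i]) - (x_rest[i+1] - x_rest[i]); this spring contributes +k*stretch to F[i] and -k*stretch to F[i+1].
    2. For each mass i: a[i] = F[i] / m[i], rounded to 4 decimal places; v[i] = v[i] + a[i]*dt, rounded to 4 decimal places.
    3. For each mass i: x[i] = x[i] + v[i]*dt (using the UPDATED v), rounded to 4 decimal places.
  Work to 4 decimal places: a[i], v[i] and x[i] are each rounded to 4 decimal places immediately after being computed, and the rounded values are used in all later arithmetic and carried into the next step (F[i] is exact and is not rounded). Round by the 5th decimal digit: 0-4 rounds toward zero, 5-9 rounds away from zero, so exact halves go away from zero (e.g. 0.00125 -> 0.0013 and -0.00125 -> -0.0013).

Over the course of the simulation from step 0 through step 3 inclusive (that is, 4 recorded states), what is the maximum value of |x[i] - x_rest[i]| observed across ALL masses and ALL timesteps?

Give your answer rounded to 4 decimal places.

Answer: 2.0157

Derivation:
Step 0: x=[7.0000 10.0000 18.0000 26.0000] v=[0.0000 0.0000 0.0000 0.0000]
Step 1: x=[6.2500 11.2500 18.0000 25.5000] v=[-1.5000 2.5000 0.0000 -1.0000]
Step 2: x=[5.2500 12.9375 18.1875 24.6250] v=[-2.0000 3.3750 0.3750 -1.7500]
Step 3: x=[4.6719 14.0157 18.6719 23.6406] v=[-1.1563 2.1563 0.9688 -1.9688]
Max displacement = 2.0157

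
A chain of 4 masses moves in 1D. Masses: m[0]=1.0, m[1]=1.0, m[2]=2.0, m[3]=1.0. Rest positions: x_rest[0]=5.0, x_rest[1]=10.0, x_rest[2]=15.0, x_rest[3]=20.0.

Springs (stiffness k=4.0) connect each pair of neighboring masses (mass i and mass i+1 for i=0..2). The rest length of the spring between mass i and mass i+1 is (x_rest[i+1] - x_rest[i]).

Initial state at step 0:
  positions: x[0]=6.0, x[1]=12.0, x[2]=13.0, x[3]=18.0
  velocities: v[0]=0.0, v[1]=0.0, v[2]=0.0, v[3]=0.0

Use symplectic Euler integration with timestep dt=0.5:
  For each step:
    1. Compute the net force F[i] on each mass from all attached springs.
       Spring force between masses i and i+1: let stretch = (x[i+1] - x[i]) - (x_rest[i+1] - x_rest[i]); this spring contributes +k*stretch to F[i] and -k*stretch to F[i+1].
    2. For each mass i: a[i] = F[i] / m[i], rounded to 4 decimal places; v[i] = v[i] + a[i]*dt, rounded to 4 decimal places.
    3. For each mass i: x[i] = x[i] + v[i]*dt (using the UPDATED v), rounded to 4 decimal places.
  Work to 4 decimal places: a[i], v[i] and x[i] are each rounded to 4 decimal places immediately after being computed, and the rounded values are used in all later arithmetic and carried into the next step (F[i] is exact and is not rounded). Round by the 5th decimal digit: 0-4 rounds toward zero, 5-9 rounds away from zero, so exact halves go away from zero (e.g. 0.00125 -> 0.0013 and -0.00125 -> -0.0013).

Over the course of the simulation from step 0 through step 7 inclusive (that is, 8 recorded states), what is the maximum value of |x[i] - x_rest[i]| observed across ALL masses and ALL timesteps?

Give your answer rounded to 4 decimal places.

Answer: 4.5000

Derivation:
Step 0: x=[6.0000 12.0000 13.0000 18.0000] v=[0.0000 0.0000 0.0000 0.0000]
Step 1: x=[7.0000 7.0000 15.0000 18.0000] v=[2.0000 -10.0000 4.0000 0.0000]
Step 2: x=[3.0000 10.0000 14.5000 20.0000] v=[-8.0000 6.0000 -1.0000 4.0000]
Step 3: x=[1.0000 10.5000 14.5000 21.5000] v=[-4.0000 1.0000 0.0000 3.0000]
Step 4: x=[3.5000 5.5000 16.0000 21.0000] v=[5.0000 -10.0000 3.0000 -1.0000]
Step 5: x=[3.0000 9.0000 14.7500 20.5000] v=[-1.0000 7.0000 -2.5000 -1.0000]
Step 6: x=[3.5000 12.2500 13.5000 19.2500] v=[1.0000 6.5000 -2.5000 -2.5000]
Step 7: x=[7.7500 8.0000 14.5000 17.2500] v=[8.5000 -8.5000 2.0000 -4.0000]
Max displacement = 4.5000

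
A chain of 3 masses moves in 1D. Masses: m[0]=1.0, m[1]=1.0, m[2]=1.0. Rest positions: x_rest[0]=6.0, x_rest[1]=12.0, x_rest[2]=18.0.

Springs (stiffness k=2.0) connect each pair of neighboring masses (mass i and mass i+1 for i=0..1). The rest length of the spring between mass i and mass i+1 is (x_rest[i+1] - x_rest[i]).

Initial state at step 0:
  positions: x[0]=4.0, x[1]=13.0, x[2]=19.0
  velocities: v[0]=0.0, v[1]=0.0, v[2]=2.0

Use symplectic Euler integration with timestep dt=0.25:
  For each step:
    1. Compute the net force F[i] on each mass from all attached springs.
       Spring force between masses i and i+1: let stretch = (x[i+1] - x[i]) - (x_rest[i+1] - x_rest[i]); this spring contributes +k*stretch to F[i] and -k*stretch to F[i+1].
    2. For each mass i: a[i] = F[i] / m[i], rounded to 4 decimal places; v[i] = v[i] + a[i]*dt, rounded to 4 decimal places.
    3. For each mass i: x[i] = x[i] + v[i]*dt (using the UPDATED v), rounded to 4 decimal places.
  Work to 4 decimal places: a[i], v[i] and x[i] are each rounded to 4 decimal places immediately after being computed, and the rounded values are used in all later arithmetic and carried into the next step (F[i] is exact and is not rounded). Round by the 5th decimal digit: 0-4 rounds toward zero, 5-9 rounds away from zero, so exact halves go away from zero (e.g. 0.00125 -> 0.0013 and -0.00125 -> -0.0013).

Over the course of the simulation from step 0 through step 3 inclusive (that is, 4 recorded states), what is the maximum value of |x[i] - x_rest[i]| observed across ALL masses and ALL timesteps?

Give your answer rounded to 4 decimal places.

Step 0: x=[4.0000 13.0000 19.0000] v=[0.0000 0.0000 2.0000]
Step 1: x=[4.3750 12.6250 19.5000] v=[1.5000 -1.5000 2.0000]
Step 2: x=[5.0313 12.0781 19.8906] v=[2.6250 -2.1875 1.5625]
Step 3: x=[5.8184 11.6269 20.0547] v=[3.1484 -1.8047 0.6563]
Max displacement = 2.0547

Answer: 2.0547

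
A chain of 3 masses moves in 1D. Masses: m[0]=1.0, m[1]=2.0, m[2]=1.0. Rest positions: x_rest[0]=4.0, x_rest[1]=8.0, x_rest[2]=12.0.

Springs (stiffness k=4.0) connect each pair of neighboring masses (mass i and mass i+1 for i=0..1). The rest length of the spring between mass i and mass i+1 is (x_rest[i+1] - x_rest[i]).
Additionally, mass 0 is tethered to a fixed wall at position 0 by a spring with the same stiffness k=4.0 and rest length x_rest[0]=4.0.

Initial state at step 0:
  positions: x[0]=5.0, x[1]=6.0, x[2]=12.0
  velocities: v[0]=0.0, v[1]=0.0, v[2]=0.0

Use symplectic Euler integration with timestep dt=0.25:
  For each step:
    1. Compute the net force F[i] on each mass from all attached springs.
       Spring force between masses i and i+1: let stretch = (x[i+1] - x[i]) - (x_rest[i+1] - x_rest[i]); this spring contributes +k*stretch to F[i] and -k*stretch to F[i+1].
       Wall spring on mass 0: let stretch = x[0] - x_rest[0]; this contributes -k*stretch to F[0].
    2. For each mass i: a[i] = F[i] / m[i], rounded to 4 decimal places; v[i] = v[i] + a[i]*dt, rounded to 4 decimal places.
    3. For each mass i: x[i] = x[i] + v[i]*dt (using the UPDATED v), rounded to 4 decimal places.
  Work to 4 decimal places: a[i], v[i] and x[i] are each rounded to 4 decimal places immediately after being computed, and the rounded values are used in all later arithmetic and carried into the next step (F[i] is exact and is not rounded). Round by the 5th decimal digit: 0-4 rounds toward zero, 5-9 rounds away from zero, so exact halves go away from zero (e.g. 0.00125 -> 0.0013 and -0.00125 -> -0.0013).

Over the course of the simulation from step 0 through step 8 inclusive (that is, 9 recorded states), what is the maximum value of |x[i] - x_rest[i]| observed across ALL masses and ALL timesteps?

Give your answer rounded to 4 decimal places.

Step 0: x=[5.0000 6.0000 12.0000] v=[0.0000 0.0000 0.0000]
Step 1: x=[4.0000 6.6250 11.5000] v=[-4.0000 2.5000 -2.0000]
Step 2: x=[2.6563 7.5313 10.7813] v=[-5.3750 3.6250 -2.8750]
Step 3: x=[1.8672 8.2344 10.2501] v=[-3.1563 2.8125 -2.1250]
Step 4: x=[2.2031 8.3936 10.2149] v=[1.3437 0.6368 -0.1407]
Step 5: x=[3.5359 8.0067 10.7244] v=[5.3311 -1.5478 2.0380]
Step 6: x=[5.1024 7.4006 11.5545] v=[6.2660 -2.4244 3.3203]
Step 7: x=[5.9679 7.0265 12.3461] v=[3.4618 -1.4966 3.1664]
Step 8: x=[5.6060 7.1850 12.8078] v=[-1.4475 0.6339 1.8468]
Max displacement = 2.1328

Answer: 2.1328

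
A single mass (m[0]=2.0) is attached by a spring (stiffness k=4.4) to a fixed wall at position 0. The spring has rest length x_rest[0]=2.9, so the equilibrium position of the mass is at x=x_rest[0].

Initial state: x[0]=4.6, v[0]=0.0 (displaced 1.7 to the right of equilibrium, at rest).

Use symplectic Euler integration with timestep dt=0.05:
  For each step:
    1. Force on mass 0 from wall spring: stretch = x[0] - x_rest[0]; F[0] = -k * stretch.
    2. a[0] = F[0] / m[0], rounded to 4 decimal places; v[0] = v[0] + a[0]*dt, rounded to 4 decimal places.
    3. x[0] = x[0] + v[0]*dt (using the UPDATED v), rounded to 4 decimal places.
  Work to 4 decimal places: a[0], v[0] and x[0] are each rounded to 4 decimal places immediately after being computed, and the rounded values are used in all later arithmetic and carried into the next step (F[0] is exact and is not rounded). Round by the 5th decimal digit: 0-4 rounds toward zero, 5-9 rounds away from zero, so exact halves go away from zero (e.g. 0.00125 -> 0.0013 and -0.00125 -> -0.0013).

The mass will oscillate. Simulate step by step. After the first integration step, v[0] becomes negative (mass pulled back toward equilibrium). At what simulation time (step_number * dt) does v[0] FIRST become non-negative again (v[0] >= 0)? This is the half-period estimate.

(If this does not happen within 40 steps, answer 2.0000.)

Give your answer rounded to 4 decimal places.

Step 0: x=[4.6000] v=[0.0000]
Step 1: x=[4.5907] v=[-0.1870]
Step 2: x=[4.5721] v=[-0.3730]
Step 3: x=[4.5443] v=[-0.5569]
Step 4: x=[4.5074] v=[-0.7378]
Step 5: x=[4.4617] v=[-0.9146]
Step 6: x=[4.4074] v=[-1.0864]
Step 7: x=[4.3448] v=[-1.2522]
Step 8: x=[4.2742] v=[-1.4111]
Step 9: x=[4.1961] v=[-1.5623]
Step 10: x=[4.1109] v=[-1.7049]
Step 11: x=[4.0190] v=[-1.8381]
Step 12: x=[3.9209] v=[-1.9612]
Step 13: x=[3.8172] v=[-2.0735]
Step 14: x=[3.7085] v=[-2.1744]
Step 15: x=[3.5953] v=[-2.2633]
Step 16: x=[3.4783] v=[-2.3398]
Step 17: x=[3.3581] v=[-2.4034]
Step 18: x=[3.2354] v=[-2.4538]
Step 19: x=[3.1109] v=[-2.4907]
Step 20: x=[2.9852] v=[-2.5139]
Step 21: x=[2.8590] v=[-2.5233]
Step 22: x=[2.7331] v=[-2.5188]
Step 23: x=[2.6081] v=[-2.5004]
Step 24: x=[2.4847] v=[-2.4683]
Step 25: x=[2.3636] v=[-2.4226]
Step 26: x=[2.2454] v=[-2.3636]
Step 27: x=[2.1308] v=[-2.2916]
Step 28: x=[2.0205] v=[-2.2070]
Step 29: x=[1.9150] v=[-2.1103]
Step 30: x=[1.8149] v=[-2.0020]
Step 31: x=[1.7208] v=[-1.8826]
Step 32: x=[1.6332] v=[-1.7529]
Step 33: x=[1.5525] v=[-1.6136]
Step 34: x=[1.4792] v=[-1.4654]
Step 35: x=[1.4137] v=[-1.3091]
Step 36: x=[1.3564] v=[-1.1456]
Step 37: x=[1.3076] v=[-0.9758]
Step 38: x=[1.2676] v=[-0.8006]
Step 39: x=[1.2366] v=[-0.6210]
Step 40: x=[1.2147] v=[-0.4380]
v[0] did not become non-negative within 40 steps; using fallback time=2.0000

Answer: 2.0000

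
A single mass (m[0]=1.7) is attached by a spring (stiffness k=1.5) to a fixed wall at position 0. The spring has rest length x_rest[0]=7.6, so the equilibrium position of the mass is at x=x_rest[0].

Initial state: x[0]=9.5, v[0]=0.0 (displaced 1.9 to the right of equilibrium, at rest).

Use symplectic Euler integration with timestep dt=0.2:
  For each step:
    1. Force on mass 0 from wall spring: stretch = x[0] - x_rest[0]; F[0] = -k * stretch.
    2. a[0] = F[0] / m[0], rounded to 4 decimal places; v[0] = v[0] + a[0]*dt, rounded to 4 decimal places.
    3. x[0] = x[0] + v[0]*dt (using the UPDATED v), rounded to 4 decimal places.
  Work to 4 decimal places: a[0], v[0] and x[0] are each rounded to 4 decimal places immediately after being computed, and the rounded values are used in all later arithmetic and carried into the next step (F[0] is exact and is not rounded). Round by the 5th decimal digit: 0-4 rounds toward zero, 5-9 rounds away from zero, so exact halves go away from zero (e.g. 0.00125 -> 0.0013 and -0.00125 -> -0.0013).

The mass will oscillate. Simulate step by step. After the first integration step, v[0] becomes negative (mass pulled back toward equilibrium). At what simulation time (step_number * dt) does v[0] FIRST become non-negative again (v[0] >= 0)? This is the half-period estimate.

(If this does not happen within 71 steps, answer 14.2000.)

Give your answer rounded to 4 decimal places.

Answer: 3.4000

Derivation:
Step 0: x=[9.5000] v=[0.0000]
Step 1: x=[9.4329] v=[-0.3353]
Step 2: x=[9.3011] v=[-0.6588]
Step 3: x=[9.1093] v=[-0.9590]
Step 4: x=[8.8642] v=[-1.2253]
Step 5: x=[8.5745] v=[-1.4484]
Step 6: x=[8.2504] v=[-1.6204]
Step 7: x=[7.9034] v=[-1.7352]
Step 8: x=[7.5457] v=[-1.7887]
Step 9: x=[7.1899] v=[-1.7791]
Step 10: x=[6.8486] v=[-1.7067]
Step 11: x=[6.5338] v=[-1.5741]
Step 12: x=[6.2566] v=[-1.3859]
Step 13: x=[6.0268] v=[-1.1488]
Step 14: x=[5.8526] v=[-0.8712]
Step 15: x=[5.7400] v=[-0.5628]
Step 16: x=[5.6931] v=[-0.2346]
Step 17: x=[5.7135] v=[0.1019]
First v>=0 after going negative at step 17, time=3.4000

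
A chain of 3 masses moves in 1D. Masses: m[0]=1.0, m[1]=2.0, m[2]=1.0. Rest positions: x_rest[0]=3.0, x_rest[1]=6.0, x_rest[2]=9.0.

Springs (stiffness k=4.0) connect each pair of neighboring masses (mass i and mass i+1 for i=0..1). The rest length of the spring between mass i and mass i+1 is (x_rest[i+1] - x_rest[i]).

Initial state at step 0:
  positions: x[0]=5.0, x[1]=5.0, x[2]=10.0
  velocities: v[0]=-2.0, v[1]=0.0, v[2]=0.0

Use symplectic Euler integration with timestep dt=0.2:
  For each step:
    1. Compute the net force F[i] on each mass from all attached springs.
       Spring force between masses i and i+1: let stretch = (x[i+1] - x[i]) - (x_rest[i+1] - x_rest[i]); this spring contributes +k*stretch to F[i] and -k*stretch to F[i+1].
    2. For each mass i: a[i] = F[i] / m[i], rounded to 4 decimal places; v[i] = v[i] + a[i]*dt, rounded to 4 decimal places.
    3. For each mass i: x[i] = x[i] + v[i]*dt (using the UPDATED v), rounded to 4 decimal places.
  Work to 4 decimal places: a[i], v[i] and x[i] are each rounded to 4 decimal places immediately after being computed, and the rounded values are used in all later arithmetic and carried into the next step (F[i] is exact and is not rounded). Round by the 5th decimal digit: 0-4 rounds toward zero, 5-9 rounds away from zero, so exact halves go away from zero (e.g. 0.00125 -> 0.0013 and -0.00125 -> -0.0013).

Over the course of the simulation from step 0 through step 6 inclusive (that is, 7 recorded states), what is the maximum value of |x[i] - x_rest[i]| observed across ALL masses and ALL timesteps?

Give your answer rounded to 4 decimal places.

Answer: 2.3705

Derivation:
Step 0: x=[5.0000 5.0000 10.0000] v=[-2.0000 0.0000 0.0000]
Step 1: x=[4.1200 5.4000 9.6800] v=[-4.4000 2.0000 -1.6000]
Step 2: x=[2.9648 6.0400 9.1552] v=[-5.7760 3.2000 -2.6240]
Step 3: x=[1.8216 6.6832 8.6120] v=[-5.7158 3.2160 -2.7162]
Step 4: x=[0.9763 7.0918 8.2402] v=[-4.2265 2.0429 -1.8592]
Step 5: x=[0.6295 7.1030 8.1646] v=[-1.7341 0.0561 -0.3779]
Step 6: x=[0.8384 6.6813 8.3992] v=[1.0447 -2.1087 1.1728]
Max displacement = 2.3705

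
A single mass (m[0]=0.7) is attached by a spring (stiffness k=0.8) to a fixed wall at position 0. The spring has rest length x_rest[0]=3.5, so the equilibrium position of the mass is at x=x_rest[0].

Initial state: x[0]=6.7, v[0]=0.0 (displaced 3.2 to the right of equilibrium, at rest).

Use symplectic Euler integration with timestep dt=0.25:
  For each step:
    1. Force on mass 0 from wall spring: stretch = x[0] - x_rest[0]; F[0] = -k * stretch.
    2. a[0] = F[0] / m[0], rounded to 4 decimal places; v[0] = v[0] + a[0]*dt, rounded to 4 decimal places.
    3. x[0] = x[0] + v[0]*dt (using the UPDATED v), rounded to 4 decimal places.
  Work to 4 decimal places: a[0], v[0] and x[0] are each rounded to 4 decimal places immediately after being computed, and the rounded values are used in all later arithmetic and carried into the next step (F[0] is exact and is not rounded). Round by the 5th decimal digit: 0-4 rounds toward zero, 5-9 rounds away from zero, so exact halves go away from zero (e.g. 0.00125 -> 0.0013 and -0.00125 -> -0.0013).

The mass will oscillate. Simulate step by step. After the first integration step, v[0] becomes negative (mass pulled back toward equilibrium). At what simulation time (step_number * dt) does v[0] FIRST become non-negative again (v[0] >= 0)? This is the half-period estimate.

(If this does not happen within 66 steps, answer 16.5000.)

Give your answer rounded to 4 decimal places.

Answer: 3.0000

Derivation:
Step 0: x=[6.7000] v=[0.0000]
Step 1: x=[6.4714] v=[-0.9143]
Step 2: x=[6.0306] v=[-1.7633]
Step 3: x=[5.4090] v=[-2.4863]
Step 4: x=[4.6511] v=[-3.0317]
Step 5: x=[3.8110] v=[-3.3606]
Step 6: x=[2.9486] v=[-3.4495]
Step 7: x=[2.1256] v=[-3.2920]
Step 8: x=[1.4008] v=[-2.8993]
Step 9: x=[0.8259] v=[-2.2995]
Step 10: x=[0.4420] v=[-1.5355]
Step 11: x=[0.2766] v=[-0.6618]
Step 12: x=[0.3414] v=[0.2592]
First v>=0 after going negative at step 12, time=3.0000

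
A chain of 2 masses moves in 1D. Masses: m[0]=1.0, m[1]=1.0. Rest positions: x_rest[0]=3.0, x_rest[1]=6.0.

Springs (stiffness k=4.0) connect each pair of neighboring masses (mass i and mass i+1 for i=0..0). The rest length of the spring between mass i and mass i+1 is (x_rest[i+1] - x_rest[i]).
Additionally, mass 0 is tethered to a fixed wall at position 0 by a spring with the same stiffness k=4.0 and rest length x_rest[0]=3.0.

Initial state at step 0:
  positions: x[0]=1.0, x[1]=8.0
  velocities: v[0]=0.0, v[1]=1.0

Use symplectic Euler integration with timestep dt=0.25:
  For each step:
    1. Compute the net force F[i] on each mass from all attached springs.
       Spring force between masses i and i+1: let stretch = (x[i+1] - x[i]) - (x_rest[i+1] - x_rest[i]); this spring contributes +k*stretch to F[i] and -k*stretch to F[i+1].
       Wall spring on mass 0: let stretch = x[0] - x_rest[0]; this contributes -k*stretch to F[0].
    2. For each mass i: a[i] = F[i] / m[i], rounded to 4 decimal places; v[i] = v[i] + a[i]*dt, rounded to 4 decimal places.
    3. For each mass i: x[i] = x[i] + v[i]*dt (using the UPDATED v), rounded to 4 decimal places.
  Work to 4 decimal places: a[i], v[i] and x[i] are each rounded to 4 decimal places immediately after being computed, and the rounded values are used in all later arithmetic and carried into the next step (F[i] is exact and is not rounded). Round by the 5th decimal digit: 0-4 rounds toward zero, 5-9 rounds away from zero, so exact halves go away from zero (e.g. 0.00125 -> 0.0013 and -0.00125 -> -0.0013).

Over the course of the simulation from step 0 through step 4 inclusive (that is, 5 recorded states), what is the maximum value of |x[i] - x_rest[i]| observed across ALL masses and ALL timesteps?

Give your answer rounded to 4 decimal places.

Answer: 2.8594

Derivation:
Step 0: x=[1.0000 8.0000] v=[0.0000 1.0000]
Step 1: x=[2.5000 7.2500] v=[6.0000 -3.0000]
Step 2: x=[4.5625 6.0625] v=[8.2500 -4.7500]
Step 3: x=[5.8594 5.2500] v=[5.1875 -3.2500]
Step 4: x=[5.5391 5.3399] v=[-1.2813 0.3594]
Max displacement = 2.8594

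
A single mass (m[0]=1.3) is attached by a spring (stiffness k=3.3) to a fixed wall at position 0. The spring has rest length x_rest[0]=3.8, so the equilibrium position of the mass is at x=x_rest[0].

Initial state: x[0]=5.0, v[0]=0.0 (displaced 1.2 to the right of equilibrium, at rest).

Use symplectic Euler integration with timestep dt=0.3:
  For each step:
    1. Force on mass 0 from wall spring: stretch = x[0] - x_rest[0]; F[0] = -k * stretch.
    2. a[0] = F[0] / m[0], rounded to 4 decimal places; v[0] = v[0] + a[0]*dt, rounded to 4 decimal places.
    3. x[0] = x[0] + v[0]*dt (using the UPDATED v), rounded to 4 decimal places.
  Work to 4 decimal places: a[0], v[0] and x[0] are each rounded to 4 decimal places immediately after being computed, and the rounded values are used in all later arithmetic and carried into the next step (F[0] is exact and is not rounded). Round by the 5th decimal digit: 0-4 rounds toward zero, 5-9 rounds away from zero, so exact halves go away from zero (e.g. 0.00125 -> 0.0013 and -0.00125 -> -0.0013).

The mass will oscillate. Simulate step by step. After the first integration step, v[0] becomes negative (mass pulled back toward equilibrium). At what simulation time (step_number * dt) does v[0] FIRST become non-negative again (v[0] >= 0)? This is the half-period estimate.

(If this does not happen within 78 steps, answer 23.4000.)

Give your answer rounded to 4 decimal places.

Answer: 2.1000

Derivation:
Step 0: x=[5.0000] v=[0.0000]
Step 1: x=[4.7258] v=[-0.9139]
Step 2: x=[4.2401] v=[-1.6189]
Step 3: x=[3.6539] v=[-1.9541]
Step 4: x=[3.1011] v=[-1.8428]
Step 5: x=[2.7079] v=[-1.3106]
Step 6: x=[2.5642] v=[-0.4789]
Step 7: x=[2.7029] v=[0.4622]
First v>=0 after going negative at step 7, time=2.1000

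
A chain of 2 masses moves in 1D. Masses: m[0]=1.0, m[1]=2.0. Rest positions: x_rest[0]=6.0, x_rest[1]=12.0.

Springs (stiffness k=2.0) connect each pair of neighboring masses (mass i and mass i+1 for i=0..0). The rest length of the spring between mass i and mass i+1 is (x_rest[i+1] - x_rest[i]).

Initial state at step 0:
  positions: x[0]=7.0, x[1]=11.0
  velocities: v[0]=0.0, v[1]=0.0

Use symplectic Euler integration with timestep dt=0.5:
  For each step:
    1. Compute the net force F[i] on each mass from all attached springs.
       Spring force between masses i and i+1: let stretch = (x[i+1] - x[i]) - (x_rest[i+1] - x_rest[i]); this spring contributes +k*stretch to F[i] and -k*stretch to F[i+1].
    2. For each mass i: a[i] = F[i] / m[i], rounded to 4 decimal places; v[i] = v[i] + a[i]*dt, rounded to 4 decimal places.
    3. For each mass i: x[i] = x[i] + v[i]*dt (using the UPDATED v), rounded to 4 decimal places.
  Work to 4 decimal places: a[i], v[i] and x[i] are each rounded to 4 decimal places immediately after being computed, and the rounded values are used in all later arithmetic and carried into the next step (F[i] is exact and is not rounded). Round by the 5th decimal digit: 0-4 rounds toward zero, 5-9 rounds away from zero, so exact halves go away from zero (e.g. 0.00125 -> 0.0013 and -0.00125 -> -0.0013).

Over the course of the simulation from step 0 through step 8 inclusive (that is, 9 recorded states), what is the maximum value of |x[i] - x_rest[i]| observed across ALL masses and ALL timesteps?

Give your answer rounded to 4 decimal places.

Answer: 1.8125

Derivation:
Step 0: x=[7.0000 11.0000] v=[0.0000 0.0000]
Step 1: x=[6.0000 11.5000] v=[-2.0000 1.0000]
Step 2: x=[4.7500 12.1250] v=[-2.5000 1.2500]
Step 3: x=[4.1875 12.4063] v=[-1.1250 0.5625]
Step 4: x=[4.7344 12.1329] v=[1.0938 -0.5469]
Step 5: x=[5.9806 11.5098] v=[2.4923 -1.2462]
Step 6: x=[6.9914 11.0044] v=[2.0215 -1.0108]
Step 7: x=[7.0087 10.9958] v=[0.0345 -0.0173]
Step 8: x=[6.0195 11.4904] v=[-1.9784 0.9892]
Max displacement = 1.8125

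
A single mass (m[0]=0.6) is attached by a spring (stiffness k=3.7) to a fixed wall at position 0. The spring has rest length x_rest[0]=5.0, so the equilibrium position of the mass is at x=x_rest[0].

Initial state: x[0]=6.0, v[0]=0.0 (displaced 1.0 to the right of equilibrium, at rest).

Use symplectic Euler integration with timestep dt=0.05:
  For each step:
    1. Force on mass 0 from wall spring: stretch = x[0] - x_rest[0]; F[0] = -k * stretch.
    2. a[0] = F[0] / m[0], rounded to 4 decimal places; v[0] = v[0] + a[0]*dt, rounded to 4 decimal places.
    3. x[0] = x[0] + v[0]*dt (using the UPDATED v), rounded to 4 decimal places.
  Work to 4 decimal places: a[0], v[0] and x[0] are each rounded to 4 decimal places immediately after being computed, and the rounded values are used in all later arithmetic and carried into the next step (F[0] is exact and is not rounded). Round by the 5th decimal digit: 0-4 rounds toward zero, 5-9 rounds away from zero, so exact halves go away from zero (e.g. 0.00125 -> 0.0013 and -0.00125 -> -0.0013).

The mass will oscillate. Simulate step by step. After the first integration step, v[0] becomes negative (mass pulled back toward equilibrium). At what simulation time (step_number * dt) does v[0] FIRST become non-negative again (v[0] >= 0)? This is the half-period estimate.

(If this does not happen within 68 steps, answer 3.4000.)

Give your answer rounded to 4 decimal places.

Answer: 1.3000

Derivation:
Step 0: x=[6.0000] v=[0.0000]
Step 1: x=[5.9846] v=[-0.3083]
Step 2: x=[5.9540] v=[-0.6119]
Step 3: x=[5.9087] v=[-0.9061]
Step 4: x=[5.8494] v=[-1.1863]
Step 5: x=[5.7770] v=[-1.4482]
Step 6: x=[5.6926] v=[-1.6878]
Step 7: x=[5.5975] v=[-1.9014]
Step 8: x=[5.4932] v=[-2.0856]
Step 9: x=[5.3813] v=[-2.2377]
Step 10: x=[5.2635] v=[-2.3553]
Step 11: x=[5.1417] v=[-2.4365]
Step 12: x=[5.0177] v=[-2.4802]
Step 13: x=[4.8934] v=[-2.4857]
Step 14: x=[4.7708] v=[-2.4528]
Step 15: x=[4.6517] v=[-2.3821]
Step 16: x=[4.5380] v=[-2.2747]
Step 17: x=[4.4314] v=[-2.1323]
Step 18: x=[4.3336] v=[-1.9570]
Step 19: x=[4.2460] v=[-1.7515]
Step 20: x=[4.1701] v=[-1.5190]
Step 21: x=[4.1069] v=[-1.2631]
Step 22: x=[4.0575] v=[-0.9877]
Step 23: x=[4.0226] v=[-0.6971]
Step 24: x=[4.0028] v=[-0.3957]
Step 25: x=[3.9984] v=[-0.0882]
Step 26: x=[4.0094] v=[0.2206]
First v>=0 after going negative at step 26, time=1.3000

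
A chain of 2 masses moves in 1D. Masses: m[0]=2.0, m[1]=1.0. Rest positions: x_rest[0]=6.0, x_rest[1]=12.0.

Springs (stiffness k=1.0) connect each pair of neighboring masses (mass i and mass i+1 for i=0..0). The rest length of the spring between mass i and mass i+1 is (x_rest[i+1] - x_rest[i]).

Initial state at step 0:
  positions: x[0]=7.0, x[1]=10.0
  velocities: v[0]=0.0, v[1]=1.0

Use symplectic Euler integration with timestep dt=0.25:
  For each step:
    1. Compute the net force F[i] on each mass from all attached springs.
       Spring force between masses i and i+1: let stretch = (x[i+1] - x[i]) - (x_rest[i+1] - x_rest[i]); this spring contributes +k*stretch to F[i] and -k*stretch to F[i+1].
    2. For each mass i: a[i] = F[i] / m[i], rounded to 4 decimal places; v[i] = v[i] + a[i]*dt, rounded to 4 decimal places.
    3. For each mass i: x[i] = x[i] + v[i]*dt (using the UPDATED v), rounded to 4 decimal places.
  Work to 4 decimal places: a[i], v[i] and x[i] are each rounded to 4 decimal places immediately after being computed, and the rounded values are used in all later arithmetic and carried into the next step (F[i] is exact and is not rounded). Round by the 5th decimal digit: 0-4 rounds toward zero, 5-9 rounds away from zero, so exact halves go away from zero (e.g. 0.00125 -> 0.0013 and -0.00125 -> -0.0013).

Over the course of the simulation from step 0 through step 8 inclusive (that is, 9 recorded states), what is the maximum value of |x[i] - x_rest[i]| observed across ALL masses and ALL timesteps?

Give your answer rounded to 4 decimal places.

Answer: 2.7616

Derivation:
Step 0: x=[7.0000 10.0000] v=[0.0000 1.0000]
Step 1: x=[6.9063 10.4375] v=[-0.3750 1.7500]
Step 2: x=[6.7354 11.0293] v=[-0.6836 2.3672]
Step 3: x=[6.5112 11.7277] v=[-0.8969 2.7937]
Step 4: x=[6.2625 12.4751] v=[-0.9949 2.9896]
Step 5: x=[6.0204 13.2092] v=[-0.9683 2.9365]
Step 6: x=[5.8155 13.8690] v=[-0.8197 2.6393]
Step 7: x=[5.6748 14.4005] v=[-0.5630 2.1259]
Step 8: x=[5.6192 14.7616] v=[-0.2223 1.4445]
Max displacement = 2.7616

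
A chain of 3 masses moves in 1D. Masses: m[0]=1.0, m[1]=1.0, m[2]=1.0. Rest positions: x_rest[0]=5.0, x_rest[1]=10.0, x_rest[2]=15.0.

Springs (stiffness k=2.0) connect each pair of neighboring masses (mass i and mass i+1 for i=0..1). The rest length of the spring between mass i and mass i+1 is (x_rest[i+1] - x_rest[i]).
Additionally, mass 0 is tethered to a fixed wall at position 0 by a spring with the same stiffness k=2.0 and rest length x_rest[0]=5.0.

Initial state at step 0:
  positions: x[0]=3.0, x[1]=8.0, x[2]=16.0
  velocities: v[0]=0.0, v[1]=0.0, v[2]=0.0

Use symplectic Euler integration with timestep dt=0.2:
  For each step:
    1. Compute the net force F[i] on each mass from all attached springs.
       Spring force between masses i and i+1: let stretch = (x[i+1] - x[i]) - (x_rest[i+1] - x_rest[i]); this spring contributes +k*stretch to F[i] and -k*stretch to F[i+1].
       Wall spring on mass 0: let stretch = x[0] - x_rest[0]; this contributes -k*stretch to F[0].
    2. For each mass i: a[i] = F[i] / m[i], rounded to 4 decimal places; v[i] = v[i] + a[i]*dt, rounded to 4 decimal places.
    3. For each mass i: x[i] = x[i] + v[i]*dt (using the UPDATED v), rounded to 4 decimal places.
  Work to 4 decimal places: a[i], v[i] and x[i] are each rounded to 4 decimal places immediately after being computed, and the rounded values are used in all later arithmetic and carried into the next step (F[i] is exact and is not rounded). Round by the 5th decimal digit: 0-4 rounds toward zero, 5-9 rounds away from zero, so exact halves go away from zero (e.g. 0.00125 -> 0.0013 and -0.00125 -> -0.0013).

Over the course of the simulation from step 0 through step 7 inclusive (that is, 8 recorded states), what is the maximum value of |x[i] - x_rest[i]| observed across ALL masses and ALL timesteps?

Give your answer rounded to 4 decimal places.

Step 0: x=[3.0000 8.0000 16.0000] v=[0.0000 0.0000 0.0000]
Step 1: x=[3.1600 8.2400 15.7600] v=[0.8000 1.2000 -1.2000]
Step 2: x=[3.4736 8.6752 15.3184] v=[1.5680 2.1760 -2.2080]
Step 3: x=[3.9254 9.2257 14.7453] v=[2.2592 2.7526 -2.8653]
Step 4: x=[4.4872 9.7938 14.1307] v=[2.8092 2.8403 -3.0731]
Step 5: x=[5.1146 10.2843 13.5691] v=[3.1370 2.4524 -2.8079]
Step 6: x=[5.7464 10.6240 13.1447] v=[3.1590 1.6984 -2.1218]
Step 7: x=[6.3087 10.7751 12.9187] v=[2.8115 0.7556 -1.1301]
Max displacement = 2.0813

Answer: 2.0813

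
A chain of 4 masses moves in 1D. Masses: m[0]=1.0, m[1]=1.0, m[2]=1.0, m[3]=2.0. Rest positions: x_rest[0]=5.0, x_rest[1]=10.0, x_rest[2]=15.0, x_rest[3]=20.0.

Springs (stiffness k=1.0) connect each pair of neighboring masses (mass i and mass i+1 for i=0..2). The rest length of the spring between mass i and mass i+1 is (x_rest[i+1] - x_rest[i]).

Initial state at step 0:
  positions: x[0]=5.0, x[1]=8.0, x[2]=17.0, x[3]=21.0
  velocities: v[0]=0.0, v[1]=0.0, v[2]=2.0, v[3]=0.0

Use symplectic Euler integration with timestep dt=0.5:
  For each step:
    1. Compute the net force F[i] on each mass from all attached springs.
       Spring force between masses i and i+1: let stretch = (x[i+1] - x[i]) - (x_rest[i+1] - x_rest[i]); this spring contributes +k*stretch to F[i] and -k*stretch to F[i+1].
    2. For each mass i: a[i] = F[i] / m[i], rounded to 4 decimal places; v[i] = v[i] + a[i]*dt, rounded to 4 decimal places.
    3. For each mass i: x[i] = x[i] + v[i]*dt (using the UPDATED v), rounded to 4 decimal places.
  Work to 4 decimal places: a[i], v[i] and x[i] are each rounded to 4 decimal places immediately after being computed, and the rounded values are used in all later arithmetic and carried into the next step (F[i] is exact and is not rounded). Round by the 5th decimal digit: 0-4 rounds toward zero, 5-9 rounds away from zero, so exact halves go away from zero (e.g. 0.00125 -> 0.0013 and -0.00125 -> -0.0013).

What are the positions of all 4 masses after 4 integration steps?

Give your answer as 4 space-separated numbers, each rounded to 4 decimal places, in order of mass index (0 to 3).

Answer: 5.1935 12.4425 15.4986 21.4330

Derivation:
Step 0: x=[5.0000 8.0000 17.0000 21.0000] v=[0.0000 0.0000 2.0000 0.0000]
Step 1: x=[4.5000 9.5000 16.7500 21.1250] v=[-1.0000 3.0000 -0.5000 0.2500]
Step 2: x=[4.0000 11.5625 15.7813 21.3282] v=[-1.0000 4.1250 -1.9375 0.4063]
Step 3: x=[4.1407 12.7891 15.1446 21.4630] v=[0.2813 2.4532 -1.2735 0.2696]
Step 4: x=[5.1935 12.4425 15.4986 21.4330] v=[2.1055 -0.6933 0.7080 -0.0600]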